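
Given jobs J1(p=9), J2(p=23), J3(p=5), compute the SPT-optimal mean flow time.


SPT order: J3 → J1 → J2
Completion times:
  J3: C=5
  J1: C=14
  J2: C=37
Sum = 56, n = 3
Mean flow = 56/3
= 18.67


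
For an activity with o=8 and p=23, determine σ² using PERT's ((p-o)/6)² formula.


σ² = ((p - o) / 6)² = (p - o)² / 36
= (23 - 8)² / 36
= 15² / 36
= 225 / 36
= 6.2500


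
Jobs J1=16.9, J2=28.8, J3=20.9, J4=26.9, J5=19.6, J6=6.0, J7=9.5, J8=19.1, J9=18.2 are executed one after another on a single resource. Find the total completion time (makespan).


Sequential makespan: sum all processing times
= 16.9 + 28.8 + 20.9 + 26.9 + 19.6 + 6.0 + 9.5 + 19.1 + 18.2
= 165.9 time units


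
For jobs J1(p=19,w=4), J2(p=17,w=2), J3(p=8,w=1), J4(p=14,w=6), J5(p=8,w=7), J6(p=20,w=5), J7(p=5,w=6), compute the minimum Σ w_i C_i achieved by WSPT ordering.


WSPT order (by p/w): J7 → J5 → J4 → J6 → J1 → J3 → J2
  J7: C=5, w·C=6×5=30
  J5: C=13, w·C=7×13=91
  J4: C=27, w·C=6×27=162
  J6: C=47, w·C=5×47=235
  J1: C=66, w·C=4×66=264
  J3: C=74, w·C=1×74=74
  J2: C=91, w·C=2×91=182
Σ w·C = 1038
= 1038


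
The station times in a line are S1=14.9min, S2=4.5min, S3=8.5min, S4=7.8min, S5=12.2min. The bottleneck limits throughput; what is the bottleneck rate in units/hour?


Bottleneck = longest station time
Station times: [14.9, 4.5, 8.5, 7.8, 12.2]
Max = 14.9 min
Rate = 60 / 14.9
= 4.03 units/hour (bottleneck: 14.9min)


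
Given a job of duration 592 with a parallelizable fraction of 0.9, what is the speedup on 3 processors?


Amdahl's law: T_p = T × ((1-p) + p/N)
= 592 × ((1-0.9) + 0.9/3)
= 592 × (0.10 + 0.3000)
= 592 × 0.4000
= 236.80
Speedup = 592/236.80
= 2.50×


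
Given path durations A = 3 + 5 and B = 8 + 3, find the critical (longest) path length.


Path A: 3 + 5 = 8
Path B: 8 + 3 = 11
Critical path = longest = max(8, 11)
= 11 (Path B)


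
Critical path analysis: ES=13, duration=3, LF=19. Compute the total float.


EF = ES + duration = 13 + 3 = 16
LS = LF - duration = 19 - 3 = 16
Total Float = LF - EF = 19 - 16
(or LS - ES = 16 - 13)
= 3


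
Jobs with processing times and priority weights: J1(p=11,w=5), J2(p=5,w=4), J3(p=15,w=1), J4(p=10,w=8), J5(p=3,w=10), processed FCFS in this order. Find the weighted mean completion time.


Completion times:
  J1: C=11, w×C=5×11=55
  J2: C=16, w×C=4×16=64
  J3: C=31, w×C=1×31=31
  J4: C=41, w×C=8×41=328
  J5: C=44, w×C=10×44=440
Sum w×C = 918
Sum w = 28
Weighted avg = 918/28
= 32.79


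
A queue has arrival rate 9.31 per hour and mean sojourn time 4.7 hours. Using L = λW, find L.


Little's law: L = λ × W
= 9.31 × 4.7
= 43.76


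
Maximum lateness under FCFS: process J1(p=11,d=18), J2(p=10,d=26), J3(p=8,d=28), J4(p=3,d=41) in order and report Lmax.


Lateness per job (L = C - d):
  J1: C=11, d=18, L=-7
  J2: C=21, d=26, L=-5
  J3: C=29, d=28, L=1
  J4: C=32, d=41, L=-9
Lmax = max(-7, -5, 1, -9)
= 1


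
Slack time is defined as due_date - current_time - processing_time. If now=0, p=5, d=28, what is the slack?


Slack = due - current_time - processing
= 28 - 0 - 5
= 23


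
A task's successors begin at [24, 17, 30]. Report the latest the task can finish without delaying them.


LF = min of all successor start times
Successors start at: [24, 17, 30]
LF = min(24, 17, 30)
= 17


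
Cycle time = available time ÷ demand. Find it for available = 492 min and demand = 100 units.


Cycle time = available time / demand
= 492 / 100
= 4.92 min/unit


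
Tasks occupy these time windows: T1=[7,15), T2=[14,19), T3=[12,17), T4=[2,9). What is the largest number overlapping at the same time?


Check each time point for overlaps:
  t=14: 3 tasks active (T1, T2, T3)
Max concurrent = 3


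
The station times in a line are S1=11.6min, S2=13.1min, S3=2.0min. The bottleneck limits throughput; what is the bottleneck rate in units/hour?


Bottleneck = longest station time
Station times: [11.6, 13.1, 2.0]
Max = 13.1 min
Rate = 60 / 13.1
= 4.58 units/hour (bottleneck: 13.1min)


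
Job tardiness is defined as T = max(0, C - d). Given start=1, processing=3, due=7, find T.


Completion = start + processing = 1 + 3 = 4
Tardiness = max(0, C - d) = max(0, 4 - 7)
= max(0, -3)
= 0


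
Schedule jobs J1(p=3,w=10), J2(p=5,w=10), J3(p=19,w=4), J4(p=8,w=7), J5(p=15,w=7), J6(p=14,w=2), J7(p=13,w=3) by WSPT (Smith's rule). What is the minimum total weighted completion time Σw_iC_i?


WSPT order (by p/w): J1 → J2 → J4 → J5 → J7 → J3 → J6
  J1: C=3, w·C=10×3=30
  J2: C=8, w·C=10×8=80
  J4: C=16, w·C=7×16=112
  J5: C=31, w·C=7×31=217
  J7: C=44, w·C=3×44=132
  J3: C=63, w·C=4×63=252
  J6: C=77, w·C=2×77=154
Σ w·C = 977
= 977


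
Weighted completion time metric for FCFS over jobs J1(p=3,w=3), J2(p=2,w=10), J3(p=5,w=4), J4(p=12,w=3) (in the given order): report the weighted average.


Completion times:
  J1: C=3, w×C=3×3=9
  J2: C=5, w×C=10×5=50
  J3: C=10, w×C=4×10=40
  J4: C=22, w×C=3×22=66
Sum w×C = 165
Sum w = 20
Weighted avg = 165/20
= 8.25


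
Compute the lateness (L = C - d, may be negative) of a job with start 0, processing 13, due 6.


Completion = 0 + 13 = 13
Lateness = C - d = 13 - 6
= 7


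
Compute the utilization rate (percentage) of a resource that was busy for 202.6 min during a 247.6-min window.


Utilization = busy / total × 100
= 202.6 / 247.6 × 100
= 81.8%


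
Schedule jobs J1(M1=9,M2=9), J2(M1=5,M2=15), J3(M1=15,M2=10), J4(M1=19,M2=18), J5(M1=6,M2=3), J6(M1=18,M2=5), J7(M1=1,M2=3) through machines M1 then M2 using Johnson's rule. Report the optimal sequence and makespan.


Johnson's rule:
Group 1 (M1≤M2, sort by M1): ['J7', 'J2', 'J1']
Group 2 (M1>M2, sort desc M2): ['J4', 'J3', 'J6', 'J5']
Sequence: J7 → J2 → J1 → J4 → J3 → J6 → J5
Makespan calculation:
  J7: M1 done=1, M2 done=4
  J2: M1 done=6, M2 done=21
  J1: M1 done=15, M2 done=30
  J4: M1 done=34, M2 done=52
  J3: M1 done=49, M2 done=62
  J6: M1 done=67, M2 done=72
  J5: M1 done=73, M2 done=76
= Sequence: J7 → J2 → J1 → J4 → J3 → J6 → J5, Makespan: 76


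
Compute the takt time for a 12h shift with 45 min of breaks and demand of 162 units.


Available = 12×60 - 45 = 675 min
Takt time = 675 / 162
= 4.17 min/unit


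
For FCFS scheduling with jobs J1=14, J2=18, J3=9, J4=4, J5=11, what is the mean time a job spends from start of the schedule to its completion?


Completion times:
  J1: completes at 14
  J2: completes at 32
  J3: completes at 41
  J4: completes at 45
  J5: completes at 56
Sum = 188
Average = 188/5
= 37.60


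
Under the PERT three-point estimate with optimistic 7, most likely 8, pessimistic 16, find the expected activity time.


te = (o + 4m + p) / 6
= (7 + 4×8 + 16) / 6
= (7 + 32 + 16) / 6
= 55 / 6
= 9.17


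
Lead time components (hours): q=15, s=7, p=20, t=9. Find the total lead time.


Lead time = queue + setup + processing + transit
= 15 + 7 + 20 + 9
= 51 hours


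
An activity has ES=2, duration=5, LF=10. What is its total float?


EF = ES + duration = 2 + 5 = 7
LS = LF - duration = 10 - 5 = 5
Total Float = LF - EF = 10 - 7
(or LS - ES = 5 - 2)
= 3


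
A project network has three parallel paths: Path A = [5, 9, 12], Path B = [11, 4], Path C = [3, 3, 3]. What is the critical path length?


Path A: 5 + 9 + 12 = 26
Path B: 11 + 4 = 15
Path C: 3 + 3 + 3 = 9
Critical path = longest = max(26, 15, 9)
= 26 (Path A)


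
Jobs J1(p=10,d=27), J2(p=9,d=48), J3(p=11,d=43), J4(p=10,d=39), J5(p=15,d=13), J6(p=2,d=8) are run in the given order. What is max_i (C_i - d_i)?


Lateness per job (L = C - d):
  J1: C=10, d=27, L=-17
  J2: C=19, d=48, L=-29
  J3: C=30, d=43, L=-13
  J4: C=40, d=39, L=1
  J5: C=55, d=13, L=42
  J6: C=57, d=8, L=49
Lmax = max(-17, -29, -13, 1, 42, 49)
= 49


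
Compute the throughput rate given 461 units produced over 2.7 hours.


Throughput = units / time
= 461 / 2.7
= 170.7 units/hour


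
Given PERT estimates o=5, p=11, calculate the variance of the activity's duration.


σ² = ((p - o) / 6)² = (p - o)² / 36
= (11 - 5)² / 36
= 6² / 36
= 36 / 36
= 1.0000


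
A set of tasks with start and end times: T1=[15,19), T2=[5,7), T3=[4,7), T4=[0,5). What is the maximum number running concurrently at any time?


Check each time point for overlaps:
  t=4: 2 tasks active (T3, T4)
Max concurrent = 2


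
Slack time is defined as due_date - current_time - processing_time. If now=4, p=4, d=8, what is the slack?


Slack = due - current_time - processing
= 8 - 4 - 4
= 0


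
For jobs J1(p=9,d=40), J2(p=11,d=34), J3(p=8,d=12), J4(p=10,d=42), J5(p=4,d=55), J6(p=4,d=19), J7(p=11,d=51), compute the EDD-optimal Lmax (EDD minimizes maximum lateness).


EDD order: J3 → J6 → J2 → J1 → J4 → J7 → J5
Completion and lateness:
  J3: C=8, d=12, L=8-12=-4
  J6: C=12, d=19, L=12-19=-7
  J2: C=23, d=34, L=23-34=-11
  J1: C=32, d=40, L=32-40=-8
  J4: C=42, d=42, L=42-42=0
  J7: C=53, d=51, L=53-51=2
  J5: C=57, d=55, L=57-55=2
Lmax = max(-4, -7, -11, -8, 0, 2, 2)
= 2


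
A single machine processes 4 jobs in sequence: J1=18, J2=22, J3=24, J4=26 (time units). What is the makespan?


Sequential makespan: sum all processing times
= 18 + 22 + 24 + 26
= 90 time units


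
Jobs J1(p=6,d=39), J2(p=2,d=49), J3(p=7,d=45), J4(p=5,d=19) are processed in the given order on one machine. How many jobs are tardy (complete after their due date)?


Completion vs due date:
  J1: C=6, d=39 → on time
  J2: C=8, d=49 → on time
  J3: C=15, d=45 → on time
  J4: C=20, d=19 → TARDY
Tardy jobs: J4
Count = 1


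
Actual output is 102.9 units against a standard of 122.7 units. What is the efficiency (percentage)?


Efficiency = (actual / standard) × 100
= (102.9 / 122.7) × 100
= 83.9%


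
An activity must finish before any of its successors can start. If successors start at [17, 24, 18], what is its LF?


LF = min of all successor start times
Successors start at: [17, 24, 18]
LF = min(17, 24, 18)
= 17


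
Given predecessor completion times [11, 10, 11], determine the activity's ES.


ES = max of all predecessor completion times
Predecessors: [11, 10, 11]
ES = max(11, 10, 11)
= 11


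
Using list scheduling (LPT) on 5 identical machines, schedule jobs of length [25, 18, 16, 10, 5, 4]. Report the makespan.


Jobs (LPT sorted): [25, 18, 16, 10, 5, 4]
Machines: 5
  J=25 → Machine 1 (load: 0+25=25)
  J=18 → Machine 2 (load: 0+18=18)
  J=16 → Machine 3 (load: 0+16=16)
  J=10 → Machine 4 (load: 0+10=10)
  J=5 → Machine 5 (load: 0+5=5)
  J=4 → Machine 5 (load: 5+4=9)
Machine loads: [25, 18, 16, 10, 9]
Makespan = max = 25 time units


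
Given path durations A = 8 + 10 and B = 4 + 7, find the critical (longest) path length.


Path A: 8 + 10 = 18
Path B: 4 + 7 = 11
Critical path = longest = max(18, 11)
= 18 (Path A)


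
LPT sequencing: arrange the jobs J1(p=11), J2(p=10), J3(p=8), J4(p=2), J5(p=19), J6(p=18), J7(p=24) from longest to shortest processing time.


LPT: sort by longest processing time first
  J7: p=24
  J5: p=19
  J6: p=18
  J1: p=11
  J2: p=10
  J3: p=8
  J4: p=2
Order: J7 → J5 → J6 → J1 → J2 → J3 → J4


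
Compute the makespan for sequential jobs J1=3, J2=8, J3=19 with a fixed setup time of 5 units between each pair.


Makespan = Σ processing + (n-1) × setup
= (3 + 8 + 19) + (3-1)×5
= 30 + 10
= 40 time units


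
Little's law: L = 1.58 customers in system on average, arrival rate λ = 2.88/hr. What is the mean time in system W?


Little's law: L = λW → W = L / λ
= 1.58 / 2.88
= 0.55 hours


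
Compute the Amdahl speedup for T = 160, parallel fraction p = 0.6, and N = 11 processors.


Amdahl's law: T_p = T × ((1-p) + p/N)
= 160 × ((1-0.6) + 0.6/11)
= 160 × (0.40 + 0.0545)
= 160 × 0.4545
= 72.73
Speedup = 160/72.73
= 2.20×


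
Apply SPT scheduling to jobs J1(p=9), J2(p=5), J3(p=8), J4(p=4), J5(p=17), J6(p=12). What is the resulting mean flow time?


SPT order: J4 → J2 → J3 → J1 → J6 → J5
Completion times:
  J4: C=4
  J2: C=9
  J3: C=17
  J1: C=26
  J6: C=38
  J5: C=55
Sum = 149, n = 6
Mean flow = 149/6
= 24.83


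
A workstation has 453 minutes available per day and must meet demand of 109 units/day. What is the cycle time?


Cycle time = available time / demand
= 453 / 109
= 4.16 min/unit


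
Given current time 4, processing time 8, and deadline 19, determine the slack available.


Slack = due - current_time - processing
= 19 - 4 - 8
= 7


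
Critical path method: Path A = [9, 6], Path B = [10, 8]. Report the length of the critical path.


Path A: 9 + 6 = 15
Path B: 10 + 8 = 18
Critical path = longest = max(15, 18)
= 18 (Path B)


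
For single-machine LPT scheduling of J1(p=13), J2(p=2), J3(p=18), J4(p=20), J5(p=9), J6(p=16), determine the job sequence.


LPT: sort by longest processing time first
  J4: p=20
  J3: p=18
  J6: p=16
  J1: p=13
  J5: p=9
  J2: p=2
Order: J4 → J3 → J6 → J1 → J5 → J2


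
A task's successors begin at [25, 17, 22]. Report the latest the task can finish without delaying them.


LF = min of all successor start times
Successors start at: [25, 17, 22]
LF = min(25, 17, 22)
= 17


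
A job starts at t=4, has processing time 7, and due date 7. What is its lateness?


Completion = 4 + 7 = 11
Lateness = C - d = 11 - 7
= 4


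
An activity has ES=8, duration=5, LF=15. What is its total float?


EF = ES + duration = 8 + 5 = 13
LS = LF - duration = 15 - 5 = 10
Total Float = LF - EF = 15 - 13
(or LS - ES = 10 - 8)
= 2


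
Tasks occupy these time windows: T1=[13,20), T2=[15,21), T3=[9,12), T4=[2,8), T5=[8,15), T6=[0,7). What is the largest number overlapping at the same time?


Check each time point for overlaps:
  t=2: 2 tasks active (T4, T6)
Max concurrent = 2


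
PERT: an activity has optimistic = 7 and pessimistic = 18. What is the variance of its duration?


σ² = ((p - o) / 6)² = (p - o)² / 36
= (18 - 7)² / 36
= 11² / 36
= 121 / 36
= 3.3611


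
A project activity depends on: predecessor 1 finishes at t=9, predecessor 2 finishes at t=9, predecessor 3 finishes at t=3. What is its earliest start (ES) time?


ES = max of all predecessor completion times
Predecessors: [9, 9, 3]
ES = max(9, 9, 3)
= 9


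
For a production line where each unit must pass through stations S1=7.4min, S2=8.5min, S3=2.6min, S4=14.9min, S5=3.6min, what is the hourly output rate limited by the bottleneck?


Bottleneck = longest station time
Station times: [7.4, 8.5, 2.6, 14.9, 3.6]
Max = 14.9 min
Rate = 60 / 14.9
= 4.03 units/hour (bottleneck: 14.9min)


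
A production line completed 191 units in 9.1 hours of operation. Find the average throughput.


Throughput = units / time
= 191 / 9.1
= 21.0 units/hour


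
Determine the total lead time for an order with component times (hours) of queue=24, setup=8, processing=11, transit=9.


Lead time = queue + setup + processing + transit
= 24 + 8 + 11 + 9
= 52 hours


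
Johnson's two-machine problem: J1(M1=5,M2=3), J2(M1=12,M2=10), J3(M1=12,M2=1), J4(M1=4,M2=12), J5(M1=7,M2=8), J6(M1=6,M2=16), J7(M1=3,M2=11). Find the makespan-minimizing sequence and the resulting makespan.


Johnson's rule:
Group 1 (M1≤M2, sort by M1): ['J7', 'J4', 'J6', 'J5']
Group 2 (M1>M2, sort desc M2): ['J2', 'J1', 'J3']
Sequence: J7 → J4 → J6 → J5 → J2 → J1 → J3
Makespan calculation:
  J7: M1 done=3, M2 done=14
  J4: M1 done=7, M2 done=26
  J6: M1 done=13, M2 done=42
  J5: M1 done=20, M2 done=50
  J2: M1 done=32, M2 done=60
  J1: M1 done=37, M2 done=63
  J3: M1 done=49, M2 done=64
= Sequence: J7 → J4 → J6 → J5 → J2 → J1 → J3, Makespan: 64


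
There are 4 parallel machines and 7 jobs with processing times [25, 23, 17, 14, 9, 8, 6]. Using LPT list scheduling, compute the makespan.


Jobs (LPT sorted): [25, 23, 17, 14, 9, 8, 6]
Machines: 4
  J=25 → Machine 1 (load: 0+25=25)
  J=23 → Machine 2 (load: 0+23=23)
  J=17 → Machine 3 (load: 0+17=17)
  J=14 → Machine 4 (load: 0+14=14)
  J=9 → Machine 4 (load: 14+9=23)
  J=8 → Machine 3 (load: 17+8=25)
  J=6 → Machine 2 (load: 23+6=29)
Machine loads: [25, 29, 25, 23]
Makespan = max = 29 time units


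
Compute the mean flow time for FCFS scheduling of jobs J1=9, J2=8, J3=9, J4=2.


Completion times:
  J1: completes at 9
  J2: completes at 17
  J3: completes at 26
  J4: completes at 28
Sum = 80
Average = 80/4
= 20.00


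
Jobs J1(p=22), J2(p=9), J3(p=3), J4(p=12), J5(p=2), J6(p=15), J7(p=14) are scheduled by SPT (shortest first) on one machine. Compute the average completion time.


SPT order: J5 → J3 → J2 → J4 → J7 → J6 → J1
Completion times:
  J5: C=2
  J3: C=5
  J2: C=14
  J4: C=26
  J7: C=40
  J6: C=55
  J1: C=77
Sum = 219, n = 7
Mean flow = 219/7
= 31.29


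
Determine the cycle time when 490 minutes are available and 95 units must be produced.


Cycle time = available time / demand
= 490 / 95
= 5.16 min/unit


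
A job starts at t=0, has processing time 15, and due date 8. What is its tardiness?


Completion = start + processing = 0 + 15 = 15
Tardiness = max(0, C - d) = max(0, 15 - 8)
= max(0, 7)
= 7


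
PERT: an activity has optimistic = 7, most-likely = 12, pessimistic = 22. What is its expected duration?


te = (o + 4m + p) / 6
= (7 + 4×12 + 22) / 6
= (7 + 48 + 22) / 6
= 77 / 6
= 12.83


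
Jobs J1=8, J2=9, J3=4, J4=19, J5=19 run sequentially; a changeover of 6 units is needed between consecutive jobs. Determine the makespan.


Makespan = Σ processing + (n-1) × setup
= (8 + 9 + 4 + 19 + 19) + (5-1)×6
= 59 + 24
= 83 time units


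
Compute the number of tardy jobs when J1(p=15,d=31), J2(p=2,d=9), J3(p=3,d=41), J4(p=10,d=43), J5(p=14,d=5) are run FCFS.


Completion vs due date:
  J1: C=15, d=31 → on time
  J2: C=17, d=9 → TARDY
  J3: C=20, d=41 → on time
  J4: C=30, d=43 → on time
  J5: C=44, d=5 → TARDY
Tardy jobs: J2, J5
Count = 2


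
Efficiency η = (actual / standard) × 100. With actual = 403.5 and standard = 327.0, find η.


Efficiency = (actual / standard) × 100
= (403.5 / 327.0) × 100
= 123.4%


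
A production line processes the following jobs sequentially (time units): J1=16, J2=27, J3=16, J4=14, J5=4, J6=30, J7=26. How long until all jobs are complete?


Sequential makespan: sum all processing times
= 16 + 27 + 16 + 14 + 4 + 30 + 26
= 133 time units


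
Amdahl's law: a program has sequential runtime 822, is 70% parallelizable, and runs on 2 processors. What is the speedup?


Amdahl's law: T_p = T × ((1-p) + p/N)
= 822 × ((1-0.7) + 0.7/2)
= 822 × (0.30 + 0.3500)
= 822 × 0.6500
= 534.30
Speedup = 822/534.30
= 1.54×


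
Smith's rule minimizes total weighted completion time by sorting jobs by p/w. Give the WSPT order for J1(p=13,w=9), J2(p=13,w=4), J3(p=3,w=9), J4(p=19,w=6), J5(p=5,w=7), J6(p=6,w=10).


WSPT (Smith's rule): sort by p/w ascending
  J3: p/w = 3/9 = 0.333
  J6: p/w = 6/10 = 0.600
  J5: p/w = 5/7 = 0.714
  J1: p/w = 13/9 = 1.444
  J4: p/w = 19/6 = 3.167
  J2: p/w = 13/4 = 3.250
Order: J3 → J6 → J5 → J1 → J4 → J2


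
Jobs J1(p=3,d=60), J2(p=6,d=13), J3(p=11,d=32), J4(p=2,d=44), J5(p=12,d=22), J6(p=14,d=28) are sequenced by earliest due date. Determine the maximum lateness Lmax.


EDD order: J2 → J5 → J6 → J3 → J4 → J1
Completion and lateness:
  J2: C=6, d=13, L=6-13=-7
  J5: C=18, d=22, L=18-22=-4
  J6: C=32, d=28, L=32-28=4
  J3: C=43, d=32, L=43-32=11
  J4: C=45, d=44, L=45-44=1
  J1: C=48, d=60, L=48-60=-12
Lmax = max(-7, -4, 4, 11, 1, -12)
= 11


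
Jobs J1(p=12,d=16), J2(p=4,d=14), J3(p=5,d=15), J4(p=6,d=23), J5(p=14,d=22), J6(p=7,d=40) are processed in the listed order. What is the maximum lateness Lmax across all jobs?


Lateness per job (L = C - d):
  J1: C=12, d=16, L=-4
  J2: C=16, d=14, L=2
  J3: C=21, d=15, L=6
  J4: C=27, d=23, L=4
  J5: C=41, d=22, L=19
  J6: C=48, d=40, L=8
Lmax = max(-4, 2, 6, 4, 19, 8)
= 19


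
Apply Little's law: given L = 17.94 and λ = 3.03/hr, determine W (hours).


Little's law: L = λW → W = L / λ
= 17.94 / 3.03
= 5.92 hours


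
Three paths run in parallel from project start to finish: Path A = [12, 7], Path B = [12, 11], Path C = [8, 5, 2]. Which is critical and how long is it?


Path A: 12 + 7 = 19
Path B: 12 + 11 = 23
Path C: 8 + 5 + 2 = 15
Critical path = longest = max(19, 23, 15)
= 23 (Path B)


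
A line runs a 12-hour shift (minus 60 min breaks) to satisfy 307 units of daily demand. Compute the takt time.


Available = 12×60 - 60 = 660 min
Takt time = 660 / 307
= 2.15 min/unit


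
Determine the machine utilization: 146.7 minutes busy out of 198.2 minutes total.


Utilization = busy / total × 100
= 146.7 / 198.2 × 100
= 74.0%


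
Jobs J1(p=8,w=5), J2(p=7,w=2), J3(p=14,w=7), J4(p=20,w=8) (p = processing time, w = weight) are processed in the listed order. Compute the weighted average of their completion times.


Completion times:
  J1: C=8, w×C=5×8=40
  J2: C=15, w×C=2×15=30
  J3: C=29, w×C=7×29=203
  J4: C=49, w×C=8×49=392
Sum w×C = 665
Sum w = 22
Weighted avg = 665/22
= 30.23


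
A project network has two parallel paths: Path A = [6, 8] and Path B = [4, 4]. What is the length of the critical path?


Path A: 6 + 8 = 14
Path B: 4 + 4 = 8
Critical path = longest = max(14, 8)
= 14 (Path A)


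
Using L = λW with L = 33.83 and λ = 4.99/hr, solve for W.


Little's law: L = λW → W = L / λ
= 33.83 / 4.99
= 6.78 hours


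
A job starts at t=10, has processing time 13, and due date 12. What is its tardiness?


Completion = start + processing = 10 + 13 = 23
Tardiness = max(0, C - d) = max(0, 23 - 12)
= max(0, 11)
= 11


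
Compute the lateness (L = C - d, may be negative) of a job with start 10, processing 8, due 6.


Completion = 10 + 8 = 18
Lateness = C - d = 18 - 6
= 12


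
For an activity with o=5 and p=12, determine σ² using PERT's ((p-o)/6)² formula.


σ² = ((p - o) / 6)² = (p - o)² / 36
= (12 - 5)² / 36
= 7² / 36
= 49 / 36
= 1.3611


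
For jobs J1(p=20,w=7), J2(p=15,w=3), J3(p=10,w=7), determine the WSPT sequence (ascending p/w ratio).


WSPT (Smith's rule): sort by p/w ascending
  J3: p/w = 10/7 = 1.429
  J1: p/w = 20/7 = 2.857
  J2: p/w = 15/3 = 5.000
Order: J3 → J1 → J2


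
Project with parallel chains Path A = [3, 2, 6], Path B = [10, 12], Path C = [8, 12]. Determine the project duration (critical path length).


Path A: 3 + 2 + 6 = 11
Path B: 10 + 12 = 22
Path C: 8 + 12 = 20
Critical path = longest = max(11, 22, 20)
= 22 (Path B)


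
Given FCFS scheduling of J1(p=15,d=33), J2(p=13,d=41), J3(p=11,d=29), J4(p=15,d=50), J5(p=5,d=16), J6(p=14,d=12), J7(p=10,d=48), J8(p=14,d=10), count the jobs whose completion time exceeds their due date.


Completion vs due date:
  J1: C=15, d=33 → on time
  J2: C=28, d=41 → on time
  J3: C=39, d=29 → TARDY
  J4: C=54, d=50 → TARDY
  J5: C=59, d=16 → TARDY
  J6: C=73, d=12 → TARDY
  J7: C=83, d=48 → TARDY
  J8: C=97, d=10 → TARDY
Tardy jobs: J3, J4, J5, J6, J7, J8
Count = 6


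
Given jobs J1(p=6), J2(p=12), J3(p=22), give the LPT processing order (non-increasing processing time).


LPT: sort by longest processing time first
  J3: p=22
  J2: p=12
  J1: p=6
Order: J3 → J2 → J1


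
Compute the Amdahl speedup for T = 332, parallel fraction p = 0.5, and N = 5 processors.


Amdahl's law: T_p = T × ((1-p) + p/N)
= 332 × ((1-0.5) + 0.5/5)
= 332 × (0.50 + 0.1000)
= 332 × 0.6000
= 199.20
Speedup = 332/199.20
= 1.67×


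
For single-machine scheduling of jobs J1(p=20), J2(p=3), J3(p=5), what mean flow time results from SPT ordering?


SPT order: J2 → J3 → J1
Completion times:
  J2: C=3
  J3: C=8
  J1: C=28
Sum = 39, n = 3
Mean flow = 39/3
= 13.00


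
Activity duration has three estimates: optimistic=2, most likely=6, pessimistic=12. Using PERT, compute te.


te = (o + 4m + p) / 6
= (2 + 4×6 + 12) / 6
= (2 + 24 + 12) / 6
= 38 / 6
= 6.33


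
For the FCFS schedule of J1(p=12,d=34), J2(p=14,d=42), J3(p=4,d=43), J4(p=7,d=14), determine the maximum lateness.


Lateness per job (L = C - d):
  J1: C=12, d=34, L=-22
  J2: C=26, d=42, L=-16
  J3: C=30, d=43, L=-13
  J4: C=37, d=14, L=23
Lmax = max(-22, -16, -13, 23)
= 23


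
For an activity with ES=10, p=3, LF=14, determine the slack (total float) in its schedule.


EF = ES + duration = 10 + 3 = 13
LS = LF - duration = 14 - 3 = 11
Total Float = LF - EF = 14 - 13
(or LS - ES = 11 - 10)
= 1


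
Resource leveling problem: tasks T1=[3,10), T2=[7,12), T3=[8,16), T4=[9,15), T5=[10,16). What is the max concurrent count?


Check each time point for overlaps:
  t=9: 4 tasks active (T1, T2, T3, T4)
Max concurrent = 4


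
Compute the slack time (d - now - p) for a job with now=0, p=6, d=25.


Slack = due - current_time - processing
= 25 - 0 - 6
= 19


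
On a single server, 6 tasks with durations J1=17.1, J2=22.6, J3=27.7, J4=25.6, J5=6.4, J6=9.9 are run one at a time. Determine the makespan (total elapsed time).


Sequential makespan: sum all processing times
= 17.1 + 22.6 + 27.7 + 25.6 + 6.4 + 9.9
= 109.3 time units


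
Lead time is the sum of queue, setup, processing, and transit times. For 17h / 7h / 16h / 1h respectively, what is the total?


Lead time = queue + setup + processing + transit
= 17 + 7 + 16 + 1
= 41 hours


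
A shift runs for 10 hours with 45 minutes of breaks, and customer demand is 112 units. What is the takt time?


Available = 10×60 - 45 = 555 min
Takt time = 555 / 112
= 4.96 min/unit


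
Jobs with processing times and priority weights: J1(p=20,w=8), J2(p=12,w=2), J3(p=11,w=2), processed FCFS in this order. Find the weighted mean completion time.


Completion times:
  J1: C=20, w×C=8×20=160
  J2: C=32, w×C=2×32=64
  J3: C=43, w×C=2×43=86
Sum w×C = 310
Sum w = 12
Weighted avg = 310/12
= 25.83


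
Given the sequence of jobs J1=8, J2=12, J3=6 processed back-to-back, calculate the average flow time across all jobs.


Completion times:
  J1: completes at 8
  J2: completes at 20
  J3: completes at 26
Sum = 54
Average = 54/3
= 18.00


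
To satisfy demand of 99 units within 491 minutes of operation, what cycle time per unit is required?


Cycle time = available time / demand
= 491 / 99
= 4.96 min/unit


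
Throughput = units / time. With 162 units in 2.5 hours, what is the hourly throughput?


Throughput = units / time
= 162 / 2.5
= 64.8 units/hour


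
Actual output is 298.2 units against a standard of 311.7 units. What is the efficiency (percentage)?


Efficiency = (actual / standard) × 100
= (298.2 / 311.7) × 100
= 95.7%


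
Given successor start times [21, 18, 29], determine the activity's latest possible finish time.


LF = min of all successor start times
Successors start at: [21, 18, 29]
LF = min(21, 18, 29)
= 18


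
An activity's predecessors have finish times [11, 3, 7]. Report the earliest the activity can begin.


ES = max of all predecessor completion times
Predecessors: [11, 3, 7]
ES = max(11, 3, 7)
= 11


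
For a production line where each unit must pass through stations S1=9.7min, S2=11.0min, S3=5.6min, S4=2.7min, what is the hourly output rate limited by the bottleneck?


Bottleneck = longest station time
Station times: [9.7, 11.0, 5.6, 2.7]
Max = 11.0 min
Rate = 60 / 11.0
= 5.45 units/hour (bottleneck: 11.0min)


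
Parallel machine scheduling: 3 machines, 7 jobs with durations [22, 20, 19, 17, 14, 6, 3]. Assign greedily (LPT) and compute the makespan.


Jobs (LPT sorted): [22, 20, 19, 17, 14, 6, 3]
Machines: 3
  J=22 → Machine 1 (load: 0+22=22)
  J=20 → Machine 2 (load: 0+20=20)
  J=19 → Machine 3 (load: 0+19=19)
  J=17 → Machine 3 (load: 19+17=36)
  J=14 → Machine 2 (load: 20+14=34)
  J=6 → Machine 1 (load: 22+6=28)
  J=3 → Machine 1 (load: 28+3=31)
Machine loads: [31, 34, 36]
Makespan = max = 36 time units


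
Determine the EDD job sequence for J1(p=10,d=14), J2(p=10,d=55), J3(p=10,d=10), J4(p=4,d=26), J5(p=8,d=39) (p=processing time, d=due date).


EDD: sort by earliest due date
  J3: d=10, p=10
  J1: d=14, p=10
  J4: d=26, p=4
  J5: d=39, p=8
  J2: d=55, p=10
Order: J3 → J1 → J4 → J5 → J2


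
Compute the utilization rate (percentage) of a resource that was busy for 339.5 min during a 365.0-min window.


Utilization = busy / total × 100
= 339.5 / 365.0 × 100
= 93.0%


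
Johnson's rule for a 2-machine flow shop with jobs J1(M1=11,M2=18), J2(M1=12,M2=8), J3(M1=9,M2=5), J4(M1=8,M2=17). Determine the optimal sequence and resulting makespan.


Johnson's rule:
Group 1 (M1≤M2, sort by M1): ['J4', 'J1']
Group 2 (M1>M2, sort desc M2): ['J2', 'J3']
Sequence: J4 → J1 → J2 → J3
Makespan calculation:
  J4: M1 done=8, M2 done=25
  J1: M1 done=19, M2 done=43
  J2: M1 done=31, M2 done=51
  J3: M1 done=40, M2 done=56
= Sequence: J4 → J1 → J2 → J3, Makespan: 56


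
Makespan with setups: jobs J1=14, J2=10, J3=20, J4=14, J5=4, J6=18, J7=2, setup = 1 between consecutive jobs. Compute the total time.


Makespan = Σ processing + (n-1) × setup
= (14 + 10 + 20 + 14 + 4 + 18 + 2) + (7-1)×1
= 82 + 6
= 88 time units


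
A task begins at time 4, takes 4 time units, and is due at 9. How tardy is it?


Completion = start + processing = 4 + 4 = 8
Tardiness = max(0, C - d) = max(0, 8 - 9)
= max(0, -1)
= 0


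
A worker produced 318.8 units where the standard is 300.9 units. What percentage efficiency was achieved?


Efficiency = (actual / standard) × 100
= (318.8 / 300.9) × 100
= 105.9%


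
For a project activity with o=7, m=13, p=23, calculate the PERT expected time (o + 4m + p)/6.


te = (o + 4m + p) / 6
= (7 + 4×13 + 23) / 6
= (7 + 52 + 23) / 6
= 82 / 6
= 13.67


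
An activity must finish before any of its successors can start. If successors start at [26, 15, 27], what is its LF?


LF = min of all successor start times
Successors start at: [26, 15, 27]
LF = min(26, 15, 27)
= 15


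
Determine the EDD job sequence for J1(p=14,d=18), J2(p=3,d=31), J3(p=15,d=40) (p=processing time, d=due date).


EDD: sort by earliest due date
  J1: d=18, p=14
  J2: d=31, p=3
  J3: d=40, p=15
Order: J1 → J2 → J3


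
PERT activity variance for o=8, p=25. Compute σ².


σ² = ((p - o) / 6)² = (p - o)² / 36
= (25 - 8)² / 36
= 17² / 36
= 289 / 36
= 8.0278


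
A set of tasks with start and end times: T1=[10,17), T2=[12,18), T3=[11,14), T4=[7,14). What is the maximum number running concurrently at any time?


Check each time point for overlaps:
  t=12: 4 tasks active (T1, T2, T3, T4)
Max concurrent = 4


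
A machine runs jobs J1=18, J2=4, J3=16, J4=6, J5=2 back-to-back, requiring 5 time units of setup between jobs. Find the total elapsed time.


Makespan = Σ processing + (n-1) × setup
= (18 + 4 + 16 + 6 + 2) + (5-1)×5
= 46 + 20
= 66 time units


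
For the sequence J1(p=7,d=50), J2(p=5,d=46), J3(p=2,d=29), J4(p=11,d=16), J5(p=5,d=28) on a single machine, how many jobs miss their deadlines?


Completion vs due date:
  J1: C=7, d=50 → on time
  J2: C=12, d=46 → on time
  J3: C=14, d=29 → on time
  J4: C=25, d=16 → TARDY
  J5: C=30, d=28 → TARDY
Tardy jobs: J4, J5
Count = 2


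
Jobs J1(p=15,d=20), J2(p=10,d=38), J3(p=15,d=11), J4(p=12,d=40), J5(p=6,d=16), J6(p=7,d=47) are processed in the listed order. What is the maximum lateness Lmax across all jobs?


Lateness per job (L = C - d):
  J1: C=15, d=20, L=-5
  J2: C=25, d=38, L=-13
  J3: C=40, d=11, L=29
  J4: C=52, d=40, L=12
  J5: C=58, d=16, L=42
  J6: C=65, d=47, L=18
Lmax = max(-5, -13, 29, 12, 42, 18)
= 42


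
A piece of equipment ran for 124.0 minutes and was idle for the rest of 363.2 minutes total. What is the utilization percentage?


Utilization = busy / total × 100
= 124.0 / 363.2 × 100
= 34.1%


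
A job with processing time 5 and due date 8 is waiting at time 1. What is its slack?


Slack = due - current_time - processing
= 8 - 1 - 5
= 2


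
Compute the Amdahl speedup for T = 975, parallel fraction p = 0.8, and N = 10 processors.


Amdahl's law: T_p = T × ((1-p) + p/N)
= 975 × ((1-0.8) + 0.8/10)
= 975 × (0.20 + 0.0800)
= 975 × 0.2800
= 273.00
Speedup = 975/273.00
= 3.57×


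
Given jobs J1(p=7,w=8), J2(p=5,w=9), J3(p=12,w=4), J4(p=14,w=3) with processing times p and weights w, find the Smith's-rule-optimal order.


WSPT (Smith's rule): sort by p/w ascending
  J2: p/w = 5/9 = 0.556
  J1: p/w = 7/8 = 0.875
  J3: p/w = 12/4 = 3.000
  J4: p/w = 14/3 = 4.667
Order: J2 → J1 → J3 → J4


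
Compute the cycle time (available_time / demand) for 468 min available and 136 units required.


Cycle time = available time / demand
= 468 / 136
= 3.44 min/unit


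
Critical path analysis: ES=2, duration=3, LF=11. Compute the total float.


EF = ES + duration = 2 + 3 = 5
LS = LF - duration = 11 - 3 = 8
Total Float = LF - EF = 11 - 5
(or LS - ES = 8 - 2)
= 6


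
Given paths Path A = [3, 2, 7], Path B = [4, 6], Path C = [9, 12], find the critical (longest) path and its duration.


Path A: 3 + 2 + 7 = 12
Path B: 4 + 6 = 10
Path C: 9 + 12 = 21
Critical path = longest = max(12, 10, 21)
= 21 (Path C)


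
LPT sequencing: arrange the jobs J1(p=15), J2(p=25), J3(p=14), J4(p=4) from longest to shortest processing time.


LPT: sort by longest processing time first
  J2: p=25
  J1: p=15
  J3: p=14
  J4: p=4
Order: J2 → J1 → J3 → J4


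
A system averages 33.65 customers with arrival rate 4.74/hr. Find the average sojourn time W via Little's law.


Little's law: L = λW → W = L / λ
= 33.65 / 4.74
= 7.10 hours


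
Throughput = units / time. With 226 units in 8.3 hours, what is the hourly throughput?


Throughput = units / time
= 226 / 8.3
= 27.2 units/hour


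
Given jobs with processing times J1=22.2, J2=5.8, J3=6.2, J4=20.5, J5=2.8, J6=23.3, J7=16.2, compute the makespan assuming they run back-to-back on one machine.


Sequential makespan: sum all processing times
= 22.2 + 5.8 + 6.2 + 20.5 + 2.8 + 23.3 + 16.2
= 97.0 time units


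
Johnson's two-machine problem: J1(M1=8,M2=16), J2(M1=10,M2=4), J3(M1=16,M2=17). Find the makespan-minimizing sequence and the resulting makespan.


Johnson's rule:
Group 1 (M1≤M2, sort by M1): ['J1', 'J3']
Group 2 (M1>M2, sort desc M2): ['J2']
Sequence: J1 → J3 → J2
Makespan calculation:
  J1: M1 done=8, M2 done=24
  J3: M1 done=24, M2 done=41
  J2: M1 done=34, M2 done=45
= Sequence: J1 → J3 → J2, Makespan: 45


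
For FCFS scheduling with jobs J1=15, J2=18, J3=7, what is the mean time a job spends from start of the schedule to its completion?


Completion times:
  J1: completes at 15
  J2: completes at 33
  J3: completes at 40
Sum = 88
Average = 88/3
= 29.33


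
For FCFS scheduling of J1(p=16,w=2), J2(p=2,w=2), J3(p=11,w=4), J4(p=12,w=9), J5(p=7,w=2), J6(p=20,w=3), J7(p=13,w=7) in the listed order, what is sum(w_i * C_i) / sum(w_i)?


Completion times:
  J1: C=16, w×C=2×16=32
  J2: C=18, w×C=2×18=36
  J3: C=29, w×C=4×29=116
  J4: C=41, w×C=9×41=369
  J5: C=48, w×C=2×48=96
  J6: C=68, w×C=3×68=204
  J7: C=81, w×C=7×81=567
Sum w×C = 1420
Sum w = 29
Weighted avg = 1420/29
= 48.97


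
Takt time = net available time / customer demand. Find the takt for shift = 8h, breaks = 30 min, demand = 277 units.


Available = 8×60 - 30 = 450 min
Takt time = 450 / 277
= 1.62 min/unit


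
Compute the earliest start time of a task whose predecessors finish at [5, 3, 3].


ES = max of all predecessor completion times
Predecessors: [5, 3, 3]
ES = max(5, 3, 3)
= 5


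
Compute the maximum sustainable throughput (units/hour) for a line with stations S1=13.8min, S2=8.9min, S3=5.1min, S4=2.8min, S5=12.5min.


Bottleneck = longest station time
Station times: [13.8, 8.9, 5.1, 2.8, 12.5]
Max = 13.8 min
Rate = 60 / 13.8
= 4.35 units/hour (bottleneck: 13.8min)


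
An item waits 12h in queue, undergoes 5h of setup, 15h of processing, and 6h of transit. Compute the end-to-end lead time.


Lead time = queue + setup + processing + transit
= 12 + 5 + 15 + 6
= 38 hours


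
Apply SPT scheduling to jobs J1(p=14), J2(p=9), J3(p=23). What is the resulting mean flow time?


SPT order: J2 → J1 → J3
Completion times:
  J2: C=9
  J1: C=23
  J3: C=46
Sum = 78, n = 3
Mean flow = 78/3
= 26.00


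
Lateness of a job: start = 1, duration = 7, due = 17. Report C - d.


Completion = 1 + 7 = 8
Lateness = C - d = 8 - 17
= -9


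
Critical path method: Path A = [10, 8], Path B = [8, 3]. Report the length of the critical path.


Path A: 10 + 8 = 18
Path B: 8 + 3 = 11
Critical path = longest = max(18, 11)
= 18 (Path A)


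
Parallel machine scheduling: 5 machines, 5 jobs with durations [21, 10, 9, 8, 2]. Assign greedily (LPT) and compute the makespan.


Jobs (LPT sorted): [21, 10, 9, 8, 2]
Machines: 5
  J=21 → Machine 1 (load: 0+21=21)
  J=10 → Machine 2 (load: 0+10=10)
  J=9 → Machine 3 (load: 0+9=9)
  J=8 → Machine 4 (load: 0+8=8)
  J=2 → Machine 5 (load: 0+2=2)
Machine loads: [21, 10, 9, 8, 2]
Makespan = max = 21 time units


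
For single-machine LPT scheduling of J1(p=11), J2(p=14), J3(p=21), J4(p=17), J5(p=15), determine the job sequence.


LPT: sort by longest processing time first
  J3: p=21
  J4: p=17
  J5: p=15
  J2: p=14
  J1: p=11
Order: J3 → J4 → J5 → J2 → J1


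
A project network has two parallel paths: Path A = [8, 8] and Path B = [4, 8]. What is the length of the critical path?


Path A: 8 + 8 = 16
Path B: 4 + 8 = 12
Critical path = longest = max(16, 12)
= 16 (Path A)


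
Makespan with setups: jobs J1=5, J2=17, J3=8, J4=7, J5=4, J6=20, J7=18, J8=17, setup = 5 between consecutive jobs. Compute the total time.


Makespan = Σ processing + (n-1) × setup
= (5 + 17 + 8 + 7 + 4 + 20 + 18 + 17) + (8-1)×5
= 96 + 35
= 131 time units


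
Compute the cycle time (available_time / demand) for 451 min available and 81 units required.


Cycle time = available time / demand
= 451 / 81
= 5.57 min/unit


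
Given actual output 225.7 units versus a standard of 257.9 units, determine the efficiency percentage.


Efficiency = (actual / standard) × 100
= (225.7 / 257.9) × 100
= 87.5%


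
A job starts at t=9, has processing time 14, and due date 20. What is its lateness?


Completion = 9 + 14 = 23
Lateness = C - d = 23 - 20
= 3


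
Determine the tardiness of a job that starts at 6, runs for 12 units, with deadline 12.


Completion = start + processing = 6 + 12 = 18
Tardiness = max(0, C - d) = max(0, 18 - 12)
= max(0, 6)
= 6


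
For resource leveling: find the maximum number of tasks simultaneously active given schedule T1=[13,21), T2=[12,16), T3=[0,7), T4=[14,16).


Check each time point for overlaps:
  t=14: 3 tasks active (T1, T2, T4)
Max concurrent = 3


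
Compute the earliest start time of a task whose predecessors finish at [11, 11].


ES = max of all predecessor completion times
Predecessors: [11, 11]
ES = max(11, 11)
= 11


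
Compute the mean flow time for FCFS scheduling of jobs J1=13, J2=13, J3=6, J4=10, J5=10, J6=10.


Completion times:
  J1: completes at 13
  J2: completes at 26
  J3: completes at 32
  J4: completes at 42
  J5: completes at 52
  J6: completes at 62
Sum = 227
Average = 227/6
= 37.83


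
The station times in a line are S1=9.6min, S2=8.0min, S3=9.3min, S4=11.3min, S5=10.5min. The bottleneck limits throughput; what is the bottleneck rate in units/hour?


Bottleneck = longest station time
Station times: [9.6, 8.0, 9.3, 11.3, 10.5]
Max = 11.3 min
Rate = 60 / 11.3
= 5.31 units/hour (bottleneck: 11.3min)


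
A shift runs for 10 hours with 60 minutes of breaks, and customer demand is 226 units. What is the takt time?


Available = 10×60 - 60 = 540 min
Takt time = 540 / 226
= 2.39 min/unit
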